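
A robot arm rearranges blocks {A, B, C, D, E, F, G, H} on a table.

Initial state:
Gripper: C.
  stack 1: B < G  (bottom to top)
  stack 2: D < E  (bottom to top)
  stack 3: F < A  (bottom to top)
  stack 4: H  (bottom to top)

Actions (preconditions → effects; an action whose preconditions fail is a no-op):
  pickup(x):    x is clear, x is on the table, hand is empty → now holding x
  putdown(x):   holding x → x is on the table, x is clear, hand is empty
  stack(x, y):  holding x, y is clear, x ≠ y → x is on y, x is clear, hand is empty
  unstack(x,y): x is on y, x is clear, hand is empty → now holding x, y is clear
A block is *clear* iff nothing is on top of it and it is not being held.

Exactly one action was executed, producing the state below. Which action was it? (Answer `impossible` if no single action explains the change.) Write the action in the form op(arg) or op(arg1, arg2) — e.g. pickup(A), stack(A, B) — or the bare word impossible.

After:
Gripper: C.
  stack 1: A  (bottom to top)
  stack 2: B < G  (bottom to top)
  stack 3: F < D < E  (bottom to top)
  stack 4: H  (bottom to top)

impossible

target: towers=[A; B/G; F/D/E; H] holding=C
        putdown(C) → towers=[B/G; C; D/E; F/A; H] holding=-
       stack(C, G) → towers=[B/G/C; D/E; F/A; H] holding=-
       stack(C, A) → towers=[B/G; D/E; F/A/C; H] holding=-
       stack(C, E) → towers=[B/G; D/E/C; F/A; H] holding=-
       stack(C, H) → towers=[B/G; D/E; F/A; H/C] holding=-
none of the 5 applicable actions match → impossible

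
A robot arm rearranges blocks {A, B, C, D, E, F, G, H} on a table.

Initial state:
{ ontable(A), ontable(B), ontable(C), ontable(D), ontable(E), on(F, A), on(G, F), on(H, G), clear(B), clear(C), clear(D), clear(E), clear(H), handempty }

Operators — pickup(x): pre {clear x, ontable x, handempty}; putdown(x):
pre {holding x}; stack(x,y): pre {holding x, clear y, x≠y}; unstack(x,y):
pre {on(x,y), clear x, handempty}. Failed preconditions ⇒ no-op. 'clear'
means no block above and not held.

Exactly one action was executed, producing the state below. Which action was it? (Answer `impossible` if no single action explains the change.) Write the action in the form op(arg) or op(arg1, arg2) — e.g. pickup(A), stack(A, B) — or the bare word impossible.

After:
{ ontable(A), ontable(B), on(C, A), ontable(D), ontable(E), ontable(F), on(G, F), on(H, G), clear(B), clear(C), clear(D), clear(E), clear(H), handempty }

target: towers=[A/C; B; D; E; F/G/H] holding=-
         pickup(E) → towers=[A/F/G/H; B; C; D] holding=E
     unstack(H, G) → towers=[A/F/G; B; C; D; E] holding=H
         pickup(B) → towers=[A/F/G/H; C; D; E] holding=B
         pickup(D) → towers=[A/F/G/H; B; C; E] holding=D
         pickup(C) → towers=[A/F/G/H; B; D; E] holding=C
none of the 5 applicable actions match → impossible

impossible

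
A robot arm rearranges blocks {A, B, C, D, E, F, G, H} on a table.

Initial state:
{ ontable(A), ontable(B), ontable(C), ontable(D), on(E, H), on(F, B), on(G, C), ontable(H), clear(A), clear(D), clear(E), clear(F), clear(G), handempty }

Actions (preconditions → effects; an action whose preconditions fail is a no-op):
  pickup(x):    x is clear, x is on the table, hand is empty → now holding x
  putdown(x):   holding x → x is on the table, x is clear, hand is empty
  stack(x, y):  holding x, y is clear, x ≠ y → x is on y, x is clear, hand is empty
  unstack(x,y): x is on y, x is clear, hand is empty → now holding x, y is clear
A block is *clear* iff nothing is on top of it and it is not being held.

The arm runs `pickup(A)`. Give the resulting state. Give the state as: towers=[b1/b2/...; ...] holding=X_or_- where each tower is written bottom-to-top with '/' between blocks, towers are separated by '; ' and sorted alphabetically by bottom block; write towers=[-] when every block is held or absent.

before: towers=[A; B/F; C/G; D; H/E] holding=-
pre[pickup(A)]: clear(A) ✓, ontable(A) ✓, handempty ✓
all met → apply pickup(A)
after:  towers=[B/F; C/G; D; H/E] holding=A

towers=[B/F; C/G; D; H/E] holding=A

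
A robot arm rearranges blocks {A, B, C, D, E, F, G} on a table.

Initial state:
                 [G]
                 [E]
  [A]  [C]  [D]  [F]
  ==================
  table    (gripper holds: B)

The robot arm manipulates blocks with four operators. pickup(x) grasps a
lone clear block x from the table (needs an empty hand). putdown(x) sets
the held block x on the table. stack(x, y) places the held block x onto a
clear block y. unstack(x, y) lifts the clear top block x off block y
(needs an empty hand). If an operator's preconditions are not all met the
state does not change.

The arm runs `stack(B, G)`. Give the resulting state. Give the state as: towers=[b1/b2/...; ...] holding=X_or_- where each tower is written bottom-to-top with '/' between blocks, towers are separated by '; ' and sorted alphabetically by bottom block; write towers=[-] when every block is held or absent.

towers=[A; C; D; F/E/G/B] holding=-

before: towers=[A; C; D; F/E/G] holding=B
pre[stack(B, G)]: holding(B) yes, clear(G) yes, B≠G yes
all met → apply stack(B, G)
after:  towers=[A; C; D; F/E/G/B] holding=-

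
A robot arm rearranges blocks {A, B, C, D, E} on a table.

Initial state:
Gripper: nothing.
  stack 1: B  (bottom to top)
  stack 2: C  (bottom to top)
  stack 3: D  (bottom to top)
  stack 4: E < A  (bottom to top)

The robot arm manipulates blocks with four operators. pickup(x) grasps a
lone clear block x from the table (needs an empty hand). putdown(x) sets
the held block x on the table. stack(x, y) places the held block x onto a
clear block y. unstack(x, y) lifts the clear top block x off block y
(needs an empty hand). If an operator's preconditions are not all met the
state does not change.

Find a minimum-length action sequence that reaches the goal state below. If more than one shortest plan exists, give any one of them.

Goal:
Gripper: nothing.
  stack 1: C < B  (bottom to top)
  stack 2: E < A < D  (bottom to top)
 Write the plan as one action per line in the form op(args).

pickup(B)
stack(B, C)
pickup(D)
stack(D, A)

step 1 (pickup(B)): towers=[C; D; E/A] holding=B
step 2 (stack(B, C)): towers=[C/B; D; E/A] holding=-
step 3 (pickup(D)): towers=[C/B; E/A] holding=D
step 4 (stack(D, A)): towers=[C/B; E/A/D] holding=-
goal check: towers=[C/B; E/A/D] holding=- — reached (length 4, optimal by BFS)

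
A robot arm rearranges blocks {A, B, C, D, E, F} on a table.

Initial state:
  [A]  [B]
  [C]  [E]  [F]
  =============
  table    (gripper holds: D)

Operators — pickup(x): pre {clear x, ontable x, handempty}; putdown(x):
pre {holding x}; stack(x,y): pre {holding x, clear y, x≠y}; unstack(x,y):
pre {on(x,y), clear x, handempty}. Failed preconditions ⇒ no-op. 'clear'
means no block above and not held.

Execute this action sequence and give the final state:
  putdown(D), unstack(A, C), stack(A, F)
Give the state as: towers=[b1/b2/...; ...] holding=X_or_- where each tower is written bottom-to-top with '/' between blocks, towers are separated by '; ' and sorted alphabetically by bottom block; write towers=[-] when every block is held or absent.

towers=[C; D; E/B; F/A] holding=-

step 1 (putdown(D)): towers=[C/A; D; E/B; F] holding=-
step 2 (unstack(A, C)): towers=[C; D; E/B; F] holding=A
step 3 (stack(A, F)): towers=[C; D; E/B; F/A] holding=-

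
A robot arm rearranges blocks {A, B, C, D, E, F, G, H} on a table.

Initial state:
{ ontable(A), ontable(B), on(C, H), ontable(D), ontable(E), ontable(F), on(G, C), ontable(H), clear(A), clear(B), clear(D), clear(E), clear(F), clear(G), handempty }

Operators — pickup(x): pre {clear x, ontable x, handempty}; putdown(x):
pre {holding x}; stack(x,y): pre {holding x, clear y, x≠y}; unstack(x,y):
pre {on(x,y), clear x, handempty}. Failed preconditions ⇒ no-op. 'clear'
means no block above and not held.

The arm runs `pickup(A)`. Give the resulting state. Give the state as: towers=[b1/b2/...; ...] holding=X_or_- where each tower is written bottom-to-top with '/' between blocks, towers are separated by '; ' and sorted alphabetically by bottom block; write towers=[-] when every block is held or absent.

before: towers=[A; B; D; E; F; H/C/G] holding=-
pre[pickup(A)]: clear(A) ok, ontable(A) ok, handempty ok
all met → apply pickup(A)
after:  towers=[B; D; E; F; H/C/G] holding=A

towers=[B; D; E; F; H/C/G] holding=A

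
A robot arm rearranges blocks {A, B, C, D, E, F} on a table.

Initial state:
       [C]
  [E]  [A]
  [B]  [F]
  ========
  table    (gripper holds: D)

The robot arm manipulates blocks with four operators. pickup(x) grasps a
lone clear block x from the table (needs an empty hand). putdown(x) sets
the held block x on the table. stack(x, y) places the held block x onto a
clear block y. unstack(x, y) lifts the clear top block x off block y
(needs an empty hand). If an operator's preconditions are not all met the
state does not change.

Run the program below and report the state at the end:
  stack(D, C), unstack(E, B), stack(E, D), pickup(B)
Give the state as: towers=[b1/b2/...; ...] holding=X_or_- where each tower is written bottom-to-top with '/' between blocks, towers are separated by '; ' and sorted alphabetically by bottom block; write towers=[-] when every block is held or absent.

towers=[F/A/C/D/E] holding=B

step 1 (stack(D, C)): towers=[B/E; F/A/C/D] holding=-
step 2 (unstack(E, B)): towers=[B; F/A/C/D] holding=E
step 3 (stack(E, D)): towers=[B; F/A/C/D/E] holding=-
step 4 (pickup(B)): towers=[F/A/C/D/E] holding=B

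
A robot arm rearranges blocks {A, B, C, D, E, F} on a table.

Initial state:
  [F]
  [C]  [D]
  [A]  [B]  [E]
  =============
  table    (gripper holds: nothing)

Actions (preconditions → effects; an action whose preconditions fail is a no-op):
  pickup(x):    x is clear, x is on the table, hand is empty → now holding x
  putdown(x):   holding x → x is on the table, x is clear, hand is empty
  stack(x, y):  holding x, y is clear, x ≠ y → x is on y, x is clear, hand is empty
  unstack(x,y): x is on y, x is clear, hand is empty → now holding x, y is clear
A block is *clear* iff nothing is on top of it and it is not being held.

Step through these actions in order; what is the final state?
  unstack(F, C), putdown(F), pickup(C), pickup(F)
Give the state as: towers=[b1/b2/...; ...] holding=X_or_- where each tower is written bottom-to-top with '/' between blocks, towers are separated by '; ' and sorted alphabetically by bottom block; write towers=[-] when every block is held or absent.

step 1 (unstack(F, C)): towers=[A/C; B/D; E] holding=F
step 2 (putdown(F)): towers=[A/C; B/D; E; F] holding=-
step 3 (pickup(C)) [no-op]: towers=[A/C; B/D; E; F] holding=-
step 4 (pickup(F)): towers=[A/C; B/D; E] holding=F

towers=[A/C; B/D; E] holding=F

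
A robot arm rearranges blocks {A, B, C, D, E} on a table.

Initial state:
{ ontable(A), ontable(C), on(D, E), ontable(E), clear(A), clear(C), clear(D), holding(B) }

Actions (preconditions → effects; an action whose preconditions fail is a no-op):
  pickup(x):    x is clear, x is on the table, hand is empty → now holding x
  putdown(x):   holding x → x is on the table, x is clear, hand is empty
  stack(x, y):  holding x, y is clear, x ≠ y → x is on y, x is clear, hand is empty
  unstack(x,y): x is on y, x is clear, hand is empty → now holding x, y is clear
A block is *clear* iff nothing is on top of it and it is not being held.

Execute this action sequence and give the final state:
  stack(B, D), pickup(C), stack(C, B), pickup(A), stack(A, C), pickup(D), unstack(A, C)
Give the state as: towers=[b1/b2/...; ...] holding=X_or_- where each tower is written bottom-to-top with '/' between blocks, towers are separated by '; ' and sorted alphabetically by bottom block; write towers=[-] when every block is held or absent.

step 1 (stack(B, D)): towers=[A; C; E/D/B] holding=-
step 2 (pickup(C)): towers=[A; E/D/B] holding=C
step 3 (stack(C, B)): towers=[A; E/D/B/C] holding=-
step 4 (pickup(A)): towers=[E/D/B/C] holding=A
step 5 (stack(A, C)): towers=[E/D/B/C/A] holding=-
step 6 (pickup(D)) [no-op]: towers=[E/D/B/C/A] holding=-
step 7 (unstack(A, C)): towers=[E/D/B/C] holding=A

towers=[E/D/B/C] holding=A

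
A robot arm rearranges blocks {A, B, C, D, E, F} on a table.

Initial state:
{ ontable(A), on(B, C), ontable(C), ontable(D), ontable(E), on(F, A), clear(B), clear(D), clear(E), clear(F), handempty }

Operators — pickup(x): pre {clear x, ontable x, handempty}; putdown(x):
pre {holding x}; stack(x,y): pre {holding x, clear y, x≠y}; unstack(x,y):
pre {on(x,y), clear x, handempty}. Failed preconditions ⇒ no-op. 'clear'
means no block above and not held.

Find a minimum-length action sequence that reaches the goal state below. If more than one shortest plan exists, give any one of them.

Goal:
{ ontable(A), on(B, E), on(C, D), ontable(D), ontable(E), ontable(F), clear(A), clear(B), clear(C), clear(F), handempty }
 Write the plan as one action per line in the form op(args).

step 1 (unstack(B, C)): towers=[A/F; C; D; E] holding=B
step 2 (stack(B, E)): towers=[A/F; C; D; E/B] holding=-
step 3 (unstack(F, A)): towers=[A; C; D; E/B] holding=F
step 4 (putdown(F)): towers=[A; C; D; E/B; F] holding=-
step 5 (pickup(C)): towers=[A; D; E/B; F] holding=C
step 6 (stack(C, D)): towers=[A; D/C; E/B; F] holding=-
goal check: towers=[A; D/C; E/B; F] holding=- — reached (length 6, optimal by BFS)

unstack(B, C)
stack(B, E)
unstack(F, A)
putdown(F)
pickup(C)
stack(C, D)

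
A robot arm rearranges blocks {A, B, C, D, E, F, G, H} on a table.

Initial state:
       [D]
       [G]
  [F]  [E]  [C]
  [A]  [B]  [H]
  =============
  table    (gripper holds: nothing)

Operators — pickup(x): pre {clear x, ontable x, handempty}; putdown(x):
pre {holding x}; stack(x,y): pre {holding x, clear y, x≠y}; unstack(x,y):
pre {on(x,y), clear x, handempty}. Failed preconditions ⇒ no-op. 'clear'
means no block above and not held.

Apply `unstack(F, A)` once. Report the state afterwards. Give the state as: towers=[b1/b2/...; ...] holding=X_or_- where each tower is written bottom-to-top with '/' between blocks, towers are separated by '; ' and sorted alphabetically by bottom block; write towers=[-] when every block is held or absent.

towers=[A; B/E/G/D; H/C] holding=F

before: towers=[A/F; B/E/G/D; H/C] holding=-
pre[unstack(F, A)]: on(F,A) yes, clear(F) yes, handempty yes
all met → apply unstack(F, A)
after:  towers=[A; B/E/G/D; H/C] holding=F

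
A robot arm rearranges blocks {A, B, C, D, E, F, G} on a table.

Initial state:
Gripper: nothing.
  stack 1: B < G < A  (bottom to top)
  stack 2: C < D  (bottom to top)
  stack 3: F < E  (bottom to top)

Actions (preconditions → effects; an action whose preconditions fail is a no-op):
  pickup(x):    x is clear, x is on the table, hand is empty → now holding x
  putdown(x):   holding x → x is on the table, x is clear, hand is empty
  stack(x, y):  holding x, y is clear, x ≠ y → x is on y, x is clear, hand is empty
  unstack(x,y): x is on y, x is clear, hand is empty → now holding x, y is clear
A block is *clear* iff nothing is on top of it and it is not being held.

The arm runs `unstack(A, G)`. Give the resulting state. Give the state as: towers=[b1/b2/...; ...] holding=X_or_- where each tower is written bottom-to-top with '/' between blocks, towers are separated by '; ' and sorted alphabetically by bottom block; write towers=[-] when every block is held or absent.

before: towers=[B/G/A; C/D; F/E] holding=-
pre[unstack(A, G)]: on(A,G) ✓, clear(A) ✓, handempty ✓
all met → apply unstack(A, G)
after:  towers=[B/G; C/D; F/E] holding=A

towers=[B/G; C/D; F/E] holding=A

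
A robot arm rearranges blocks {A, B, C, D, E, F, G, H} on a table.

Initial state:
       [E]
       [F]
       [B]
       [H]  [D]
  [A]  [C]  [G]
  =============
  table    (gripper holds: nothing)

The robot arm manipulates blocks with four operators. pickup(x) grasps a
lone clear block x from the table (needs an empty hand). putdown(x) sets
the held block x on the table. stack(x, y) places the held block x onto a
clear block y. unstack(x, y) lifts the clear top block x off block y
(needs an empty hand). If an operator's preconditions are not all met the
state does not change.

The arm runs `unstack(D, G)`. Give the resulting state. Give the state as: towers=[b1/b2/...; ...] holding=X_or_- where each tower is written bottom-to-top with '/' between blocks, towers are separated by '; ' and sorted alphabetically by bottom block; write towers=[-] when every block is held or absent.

before: towers=[A; C/H/B/F/E; G/D] holding=-
pre[unstack(D, G)]: on(D,G) ok, clear(D) ok, handempty ok
all met → apply unstack(D, G)
after:  towers=[A; C/H/B/F/E; G] holding=D

towers=[A; C/H/B/F/E; G] holding=D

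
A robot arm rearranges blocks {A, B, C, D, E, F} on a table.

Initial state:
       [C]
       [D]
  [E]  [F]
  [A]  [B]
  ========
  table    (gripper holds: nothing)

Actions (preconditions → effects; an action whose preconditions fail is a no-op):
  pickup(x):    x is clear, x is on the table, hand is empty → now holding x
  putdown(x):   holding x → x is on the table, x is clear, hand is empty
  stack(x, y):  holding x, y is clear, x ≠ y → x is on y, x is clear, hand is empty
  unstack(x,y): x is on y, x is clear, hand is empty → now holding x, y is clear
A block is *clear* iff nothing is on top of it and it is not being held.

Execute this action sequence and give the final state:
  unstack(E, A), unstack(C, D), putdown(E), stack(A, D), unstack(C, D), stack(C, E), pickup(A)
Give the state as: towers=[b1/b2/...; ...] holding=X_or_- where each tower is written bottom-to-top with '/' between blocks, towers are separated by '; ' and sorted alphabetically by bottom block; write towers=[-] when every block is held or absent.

step 1 (unstack(E, A)): towers=[A; B/F/D/C] holding=E
step 2 (unstack(C, D)) [no-op]: towers=[A; B/F/D/C] holding=E
step 3 (putdown(E)): towers=[A; B/F/D/C; E] holding=-
step 4 (stack(A, D)) [no-op]: towers=[A; B/F/D/C; E] holding=-
step 5 (unstack(C, D)): towers=[A; B/F/D; E] holding=C
step 6 (stack(C, E)): towers=[A; B/F/D; E/C] holding=-
step 7 (pickup(A)): towers=[B/F/D; E/C] holding=A

towers=[B/F/D; E/C] holding=A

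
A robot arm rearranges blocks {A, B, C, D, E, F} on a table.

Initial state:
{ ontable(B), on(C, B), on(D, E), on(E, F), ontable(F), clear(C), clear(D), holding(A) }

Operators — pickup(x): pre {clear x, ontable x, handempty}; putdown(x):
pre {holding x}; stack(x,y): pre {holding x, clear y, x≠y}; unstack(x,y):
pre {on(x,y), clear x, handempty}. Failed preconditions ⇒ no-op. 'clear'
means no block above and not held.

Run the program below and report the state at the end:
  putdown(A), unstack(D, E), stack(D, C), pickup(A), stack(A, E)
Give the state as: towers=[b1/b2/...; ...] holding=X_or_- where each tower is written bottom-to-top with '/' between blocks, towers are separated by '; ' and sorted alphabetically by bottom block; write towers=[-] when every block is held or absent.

towers=[B/C/D; F/E/A] holding=-

step 1 (putdown(A)): towers=[A; B/C; F/E/D] holding=-
step 2 (unstack(D, E)): towers=[A; B/C; F/E] holding=D
step 3 (stack(D, C)): towers=[A; B/C/D; F/E] holding=-
step 4 (pickup(A)): towers=[B/C/D; F/E] holding=A
step 5 (stack(A, E)): towers=[B/C/D; F/E/A] holding=-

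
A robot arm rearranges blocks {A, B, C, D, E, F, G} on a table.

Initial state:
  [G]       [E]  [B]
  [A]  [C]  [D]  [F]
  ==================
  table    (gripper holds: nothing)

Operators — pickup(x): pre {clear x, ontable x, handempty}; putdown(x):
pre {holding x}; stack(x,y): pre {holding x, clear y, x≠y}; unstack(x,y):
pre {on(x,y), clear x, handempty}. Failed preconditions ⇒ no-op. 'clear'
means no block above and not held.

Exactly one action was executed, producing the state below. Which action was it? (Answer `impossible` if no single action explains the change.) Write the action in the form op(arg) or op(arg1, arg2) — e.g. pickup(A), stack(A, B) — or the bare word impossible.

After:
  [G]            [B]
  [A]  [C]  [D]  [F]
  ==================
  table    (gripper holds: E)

target: towers=[A/G; C; D; F/B] holding=E
     unstack(B, F) → towers=[A/G; C; D/E; F] holding=B
     unstack(G, A) → towers=[A; C; D/E; F/B] holding=G
     unstack(E, D) → towers=[A/G; C; D; F/B] holding=E  ← match
         pickup(C) → towers=[A/G; D/E; F/B] holding=C

unstack(E, D)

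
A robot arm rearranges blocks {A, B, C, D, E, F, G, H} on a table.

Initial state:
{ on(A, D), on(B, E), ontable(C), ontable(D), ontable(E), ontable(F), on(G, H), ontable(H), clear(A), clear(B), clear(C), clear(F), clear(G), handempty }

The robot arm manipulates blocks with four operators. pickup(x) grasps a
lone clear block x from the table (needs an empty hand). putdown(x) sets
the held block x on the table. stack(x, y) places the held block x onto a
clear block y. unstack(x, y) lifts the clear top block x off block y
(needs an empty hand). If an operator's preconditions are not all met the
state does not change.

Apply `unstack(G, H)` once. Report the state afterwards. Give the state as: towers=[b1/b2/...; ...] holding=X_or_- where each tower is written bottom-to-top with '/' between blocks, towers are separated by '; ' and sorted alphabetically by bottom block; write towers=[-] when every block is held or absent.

towers=[C; D/A; E/B; F; H] holding=G

before: towers=[C; D/A; E/B; F; H/G] holding=-
pre[unstack(G, H)]: on(G,H) ok, clear(G) ok, handempty ok
all met → apply unstack(G, H)
after:  towers=[C; D/A; E/B; F; H] holding=G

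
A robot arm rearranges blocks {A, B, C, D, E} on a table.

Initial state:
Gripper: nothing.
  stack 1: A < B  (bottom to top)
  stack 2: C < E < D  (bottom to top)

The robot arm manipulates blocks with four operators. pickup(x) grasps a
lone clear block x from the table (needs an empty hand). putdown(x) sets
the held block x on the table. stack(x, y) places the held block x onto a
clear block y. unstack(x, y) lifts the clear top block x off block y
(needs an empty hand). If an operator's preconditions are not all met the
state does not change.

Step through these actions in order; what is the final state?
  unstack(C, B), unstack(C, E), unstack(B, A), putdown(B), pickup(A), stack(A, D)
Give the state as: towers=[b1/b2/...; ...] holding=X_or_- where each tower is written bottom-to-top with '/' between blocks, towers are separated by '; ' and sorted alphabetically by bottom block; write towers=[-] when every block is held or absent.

step 1 (unstack(C, B)) [no-op]: towers=[A/B; C/E/D] holding=-
step 2 (unstack(C, E)) [no-op]: towers=[A/B; C/E/D] holding=-
step 3 (unstack(B, A)): towers=[A; C/E/D] holding=B
step 4 (putdown(B)): towers=[A; B; C/E/D] holding=-
step 5 (pickup(A)): towers=[B; C/E/D] holding=A
step 6 (stack(A, D)): towers=[B; C/E/D/A] holding=-

towers=[B; C/E/D/A] holding=-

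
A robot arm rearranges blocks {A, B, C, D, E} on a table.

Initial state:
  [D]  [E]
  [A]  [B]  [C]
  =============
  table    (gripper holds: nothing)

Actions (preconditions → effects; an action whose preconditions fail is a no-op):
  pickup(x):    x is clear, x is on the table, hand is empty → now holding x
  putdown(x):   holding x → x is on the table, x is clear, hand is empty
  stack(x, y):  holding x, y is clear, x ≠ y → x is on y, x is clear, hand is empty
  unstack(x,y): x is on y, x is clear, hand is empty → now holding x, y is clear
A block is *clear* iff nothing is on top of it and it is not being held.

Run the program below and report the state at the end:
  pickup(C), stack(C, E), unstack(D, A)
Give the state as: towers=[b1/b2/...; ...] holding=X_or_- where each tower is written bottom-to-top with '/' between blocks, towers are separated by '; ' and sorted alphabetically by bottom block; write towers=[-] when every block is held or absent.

towers=[A; B/E/C] holding=D

step 1 (pickup(C)): towers=[A/D; B/E] holding=C
step 2 (stack(C, E)): towers=[A/D; B/E/C] holding=-
step 3 (unstack(D, A)): towers=[A; B/E/C] holding=D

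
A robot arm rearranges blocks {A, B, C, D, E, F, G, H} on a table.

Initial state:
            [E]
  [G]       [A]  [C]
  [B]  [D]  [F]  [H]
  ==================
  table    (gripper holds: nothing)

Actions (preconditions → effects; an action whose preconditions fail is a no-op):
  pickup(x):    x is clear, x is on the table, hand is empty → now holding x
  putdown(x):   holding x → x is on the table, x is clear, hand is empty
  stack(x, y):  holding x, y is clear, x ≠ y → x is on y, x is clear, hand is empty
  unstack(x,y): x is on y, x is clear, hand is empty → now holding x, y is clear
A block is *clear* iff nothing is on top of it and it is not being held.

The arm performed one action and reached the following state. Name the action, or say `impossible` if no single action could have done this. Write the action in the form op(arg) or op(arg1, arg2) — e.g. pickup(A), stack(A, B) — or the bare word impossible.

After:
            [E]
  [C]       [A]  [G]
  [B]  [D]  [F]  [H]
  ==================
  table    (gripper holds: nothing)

target: towers=[B/C; D; F/A/E; H/G] holding=-
     unstack(G, B) → towers=[B; D; F/A/E; H/C] holding=G
     unstack(E, A) → towers=[B/G; D; F/A; H/C] holding=E
         pickup(D) → towers=[B/G; F/A/E; H/C] holding=D
     unstack(C, H) → towers=[B/G; D; F/A/E; H] holding=C
none of the 4 applicable actions match → impossible

impossible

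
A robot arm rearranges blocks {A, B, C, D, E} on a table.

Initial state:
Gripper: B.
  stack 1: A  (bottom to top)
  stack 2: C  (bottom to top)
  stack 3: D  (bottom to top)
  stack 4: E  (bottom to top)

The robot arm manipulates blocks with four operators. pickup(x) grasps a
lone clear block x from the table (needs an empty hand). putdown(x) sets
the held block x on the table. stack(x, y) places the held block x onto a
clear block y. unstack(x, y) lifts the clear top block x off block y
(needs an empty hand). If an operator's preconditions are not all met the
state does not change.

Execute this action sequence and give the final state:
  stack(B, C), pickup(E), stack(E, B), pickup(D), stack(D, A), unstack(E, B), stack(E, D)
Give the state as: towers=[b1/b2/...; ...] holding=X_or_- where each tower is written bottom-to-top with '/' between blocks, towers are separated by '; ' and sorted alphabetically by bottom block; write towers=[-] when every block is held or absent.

towers=[A/D/E; C/B] holding=-

step 1 (stack(B, C)): towers=[A; C/B; D; E] holding=-
step 2 (pickup(E)): towers=[A; C/B; D] holding=E
step 3 (stack(E, B)): towers=[A; C/B/E; D] holding=-
step 4 (pickup(D)): towers=[A; C/B/E] holding=D
step 5 (stack(D, A)): towers=[A/D; C/B/E] holding=-
step 6 (unstack(E, B)): towers=[A/D; C/B] holding=E
step 7 (stack(E, D)): towers=[A/D/E; C/B] holding=-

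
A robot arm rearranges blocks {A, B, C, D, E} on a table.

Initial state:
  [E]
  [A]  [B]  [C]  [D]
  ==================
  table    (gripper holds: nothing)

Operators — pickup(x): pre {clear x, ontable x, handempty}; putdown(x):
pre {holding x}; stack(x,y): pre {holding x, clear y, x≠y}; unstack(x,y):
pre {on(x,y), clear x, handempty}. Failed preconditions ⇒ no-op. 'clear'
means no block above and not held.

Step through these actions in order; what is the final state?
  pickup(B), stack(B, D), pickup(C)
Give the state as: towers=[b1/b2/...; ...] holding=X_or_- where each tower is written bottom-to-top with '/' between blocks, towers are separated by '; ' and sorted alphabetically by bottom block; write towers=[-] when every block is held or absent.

step 1 (pickup(B)): towers=[A/E; C; D] holding=B
step 2 (stack(B, D)): towers=[A/E; C; D/B] holding=-
step 3 (pickup(C)): towers=[A/E; D/B] holding=C

towers=[A/E; D/B] holding=C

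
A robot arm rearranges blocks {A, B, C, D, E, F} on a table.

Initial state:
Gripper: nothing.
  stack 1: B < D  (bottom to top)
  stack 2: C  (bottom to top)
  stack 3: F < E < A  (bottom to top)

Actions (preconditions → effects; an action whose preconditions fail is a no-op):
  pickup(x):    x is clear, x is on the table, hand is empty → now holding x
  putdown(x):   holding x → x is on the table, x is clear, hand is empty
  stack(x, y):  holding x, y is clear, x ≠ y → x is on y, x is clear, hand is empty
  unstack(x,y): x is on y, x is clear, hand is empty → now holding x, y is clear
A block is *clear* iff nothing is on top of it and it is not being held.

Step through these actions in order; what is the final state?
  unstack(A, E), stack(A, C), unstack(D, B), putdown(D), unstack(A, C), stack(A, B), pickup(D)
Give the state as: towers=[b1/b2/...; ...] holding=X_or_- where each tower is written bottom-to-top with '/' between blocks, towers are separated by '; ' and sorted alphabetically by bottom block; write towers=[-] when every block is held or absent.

step 1 (unstack(A, E)): towers=[B/D; C; F/E] holding=A
step 2 (stack(A, C)): towers=[B/D; C/A; F/E] holding=-
step 3 (unstack(D, B)): towers=[B; C/A; F/E] holding=D
step 4 (putdown(D)): towers=[B; C/A; D; F/E] holding=-
step 5 (unstack(A, C)): towers=[B; C; D; F/E] holding=A
step 6 (stack(A, B)): towers=[B/A; C; D; F/E] holding=-
step 7 (pickup(D)): towers=[B/A; C; F/E] holding=D

towers=[B/A; C; F/E] holding=D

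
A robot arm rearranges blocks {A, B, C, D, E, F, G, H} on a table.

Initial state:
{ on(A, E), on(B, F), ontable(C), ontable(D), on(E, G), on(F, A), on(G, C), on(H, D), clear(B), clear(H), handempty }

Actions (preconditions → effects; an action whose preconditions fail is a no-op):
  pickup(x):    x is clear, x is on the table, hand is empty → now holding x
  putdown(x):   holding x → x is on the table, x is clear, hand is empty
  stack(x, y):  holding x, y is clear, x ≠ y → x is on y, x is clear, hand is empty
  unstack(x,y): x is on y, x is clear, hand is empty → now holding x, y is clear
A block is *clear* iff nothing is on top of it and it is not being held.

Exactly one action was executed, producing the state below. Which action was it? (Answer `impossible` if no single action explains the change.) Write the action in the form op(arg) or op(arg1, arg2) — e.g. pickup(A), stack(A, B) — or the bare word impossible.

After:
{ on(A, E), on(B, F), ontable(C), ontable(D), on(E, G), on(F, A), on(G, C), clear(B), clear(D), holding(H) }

unstack(H, D)

target: towers=[C/G/E/A/F/B; D] holding=H
     unstack(H, D) → towers=[C/G/E/A/F/B; D] holding=H  ← match
     unstack(B, F) → towers=[C/G/E/A/F; D/H] holding=B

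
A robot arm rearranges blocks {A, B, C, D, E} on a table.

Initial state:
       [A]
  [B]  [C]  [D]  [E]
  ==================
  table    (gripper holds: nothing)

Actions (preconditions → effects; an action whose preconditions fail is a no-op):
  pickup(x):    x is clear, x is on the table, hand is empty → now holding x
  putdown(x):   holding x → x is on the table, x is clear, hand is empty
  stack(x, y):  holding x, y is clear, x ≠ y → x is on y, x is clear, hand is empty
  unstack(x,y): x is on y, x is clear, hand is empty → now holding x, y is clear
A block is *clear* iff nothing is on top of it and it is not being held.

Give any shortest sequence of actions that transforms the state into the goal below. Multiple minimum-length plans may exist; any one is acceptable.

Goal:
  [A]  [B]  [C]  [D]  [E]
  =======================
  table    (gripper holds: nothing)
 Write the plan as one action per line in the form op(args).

unstack(A, C)
putdown(A)

step 1 (unstack(A, C)): towers=[B; C; D; E] holding=A
step 2 (putdown(A)): towers=[A; B; C; D; E] holding=-
goal check: towers=[A; B; C; D; E] holding=- — reached (length 2, optimal by BFS)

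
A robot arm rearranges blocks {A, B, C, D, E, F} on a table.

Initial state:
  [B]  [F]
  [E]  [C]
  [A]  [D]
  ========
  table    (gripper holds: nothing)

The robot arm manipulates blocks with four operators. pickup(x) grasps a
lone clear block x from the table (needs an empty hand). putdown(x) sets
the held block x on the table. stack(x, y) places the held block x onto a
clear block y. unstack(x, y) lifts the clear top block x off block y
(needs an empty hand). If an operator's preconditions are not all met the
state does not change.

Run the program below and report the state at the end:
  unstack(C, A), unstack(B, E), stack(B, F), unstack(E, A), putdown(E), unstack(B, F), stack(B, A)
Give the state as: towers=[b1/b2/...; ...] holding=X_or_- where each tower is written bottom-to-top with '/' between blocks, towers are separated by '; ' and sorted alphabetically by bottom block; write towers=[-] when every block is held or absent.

towers=[A/B; D/C/F; E] holding=-

step 1 (unstack(C, A)) [no-op]: towers=[A/E/B; D/C/F] holding=-
step 2 (unstack(B, E)): towers=[A/E; D/C/F] holding=B
step 3 (stack(B, F)): towers=[A/E; D/C/F/B] holding=-
step 4 (unstack(E, A)): towers=[A; D/C/F/B] holding=E
step 5 (putdown(E)): towers=[A; D/C/F/B; E] holding=-
step 6 (unstack(B, F)): towers=[A; D/C/F; E] holding=B
step 7 (stack(B, A)): towers=[A/B; D/C/F; E] holding=-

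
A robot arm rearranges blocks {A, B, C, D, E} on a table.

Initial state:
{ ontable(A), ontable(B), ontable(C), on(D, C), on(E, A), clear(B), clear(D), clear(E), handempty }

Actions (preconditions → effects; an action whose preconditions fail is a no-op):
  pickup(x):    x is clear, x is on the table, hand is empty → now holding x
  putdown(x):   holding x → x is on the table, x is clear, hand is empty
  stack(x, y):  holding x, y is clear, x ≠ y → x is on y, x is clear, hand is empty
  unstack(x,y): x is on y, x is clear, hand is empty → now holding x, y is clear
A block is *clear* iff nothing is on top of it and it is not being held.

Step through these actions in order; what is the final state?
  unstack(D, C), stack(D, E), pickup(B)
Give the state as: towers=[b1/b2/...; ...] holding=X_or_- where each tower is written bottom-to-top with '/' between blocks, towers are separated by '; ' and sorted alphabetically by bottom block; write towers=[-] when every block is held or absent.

towers=[A/E/D; C] holding=B

step 1 (unstack(D, C)): towers=[A/E; B; C] holding=D
step 2 (stack(D, E)): towers=[A/E/D; B; C] holding=-
step 3 (pickup(B)): towers=[A/E/D; C] holding=B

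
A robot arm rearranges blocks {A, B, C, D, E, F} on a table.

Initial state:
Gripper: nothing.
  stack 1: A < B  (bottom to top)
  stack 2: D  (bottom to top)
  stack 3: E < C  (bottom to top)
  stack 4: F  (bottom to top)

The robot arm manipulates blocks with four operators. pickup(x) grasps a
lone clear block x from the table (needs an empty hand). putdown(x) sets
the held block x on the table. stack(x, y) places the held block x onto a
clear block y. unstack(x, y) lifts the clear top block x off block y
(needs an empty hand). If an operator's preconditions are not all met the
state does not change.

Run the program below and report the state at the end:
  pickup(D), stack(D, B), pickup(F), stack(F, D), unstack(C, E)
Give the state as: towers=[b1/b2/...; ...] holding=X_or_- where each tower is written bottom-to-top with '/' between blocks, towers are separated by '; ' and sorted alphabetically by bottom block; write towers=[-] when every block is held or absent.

step 1 (pickup(D)): towers=[A/B; E/C; F] holding=D
step 2 (stack(D, B)): towers=[A/B/D; E/C; F] holding=-
step 3 (pickup(F)): towers=[A/B/D; E/C] holding=F
step 4 (stack(F, D)): towers=[A/B/D/F; E/C] holding=-
step 5 (unstack(C, E)): towers=[A/B/D/F; E] holding=C

towers=[A/B/D/F; E] holding=C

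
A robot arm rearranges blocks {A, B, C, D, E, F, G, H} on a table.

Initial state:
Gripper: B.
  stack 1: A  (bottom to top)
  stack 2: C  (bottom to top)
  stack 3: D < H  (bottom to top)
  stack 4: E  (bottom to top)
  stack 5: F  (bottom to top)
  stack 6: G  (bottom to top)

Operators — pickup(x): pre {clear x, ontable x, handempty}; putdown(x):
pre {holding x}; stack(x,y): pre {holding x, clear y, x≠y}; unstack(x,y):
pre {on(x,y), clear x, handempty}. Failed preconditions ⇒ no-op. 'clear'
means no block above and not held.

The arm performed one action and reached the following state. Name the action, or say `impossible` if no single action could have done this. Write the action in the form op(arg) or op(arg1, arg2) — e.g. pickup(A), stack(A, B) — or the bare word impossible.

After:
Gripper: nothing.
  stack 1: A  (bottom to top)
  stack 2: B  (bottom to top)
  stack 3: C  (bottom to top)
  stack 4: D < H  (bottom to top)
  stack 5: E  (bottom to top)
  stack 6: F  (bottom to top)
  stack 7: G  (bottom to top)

putdown(B)

target: towers=[A; B; C; D/H; E; F; G] holding=-
        putdown(B) → towers=[A; B; C; D/H; E; F; G] holding=-  ← match
       stack(B, G) → towers=[A; C; D/H; E; F; G/B] holding=-
       stack(B, A) → towers=[A/B; C; D/H; E; F; G] holding=-
       stack(B, E) → towers=[A; C; D/H; E/B; F; G] holding=-
       stack(B, H) → towers=[A; C; D/H/B; E; F; G] holding=-
       stack(B, F) → towers=[A; C; D/H; E; F/B; G] holding=-
       stack(B, C) → towers=[A; C/B; D/H; E; F; G] holding=-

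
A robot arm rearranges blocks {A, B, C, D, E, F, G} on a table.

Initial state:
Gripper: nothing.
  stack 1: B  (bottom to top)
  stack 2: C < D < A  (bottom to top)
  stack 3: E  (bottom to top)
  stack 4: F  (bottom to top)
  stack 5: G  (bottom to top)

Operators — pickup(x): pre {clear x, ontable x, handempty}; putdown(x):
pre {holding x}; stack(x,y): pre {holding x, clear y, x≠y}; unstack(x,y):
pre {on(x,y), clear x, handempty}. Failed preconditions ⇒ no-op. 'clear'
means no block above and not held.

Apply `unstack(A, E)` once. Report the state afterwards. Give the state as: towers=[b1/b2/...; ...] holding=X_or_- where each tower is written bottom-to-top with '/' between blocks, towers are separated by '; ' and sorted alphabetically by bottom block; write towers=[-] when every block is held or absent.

towers=[B; C/D/A; E; F; G] holding=-

before: towers=[B; C/D/A; E; F; G] holding=-
pre[unstack(A, E)]: on(A,E) ✗, clear(A) ✓, handempty ✓
on(A,E) unmet → unstack(A, E) is a no-op
after:  towers=[B; C/D/A; E; F; G] holding=-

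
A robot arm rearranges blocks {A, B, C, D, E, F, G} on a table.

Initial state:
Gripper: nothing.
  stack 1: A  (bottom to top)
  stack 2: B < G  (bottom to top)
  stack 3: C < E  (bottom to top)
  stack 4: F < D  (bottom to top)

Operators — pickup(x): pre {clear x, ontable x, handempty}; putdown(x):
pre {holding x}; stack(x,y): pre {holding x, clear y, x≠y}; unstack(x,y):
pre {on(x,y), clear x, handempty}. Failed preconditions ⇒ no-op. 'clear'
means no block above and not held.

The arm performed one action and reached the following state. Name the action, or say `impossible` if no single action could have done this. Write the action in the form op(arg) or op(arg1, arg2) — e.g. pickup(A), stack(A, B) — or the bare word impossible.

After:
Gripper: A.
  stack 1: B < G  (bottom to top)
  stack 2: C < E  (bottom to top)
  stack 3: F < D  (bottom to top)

pickup(A)

target: towers=[B/G; C/E; F/D] holding=A
     unstack(G, B) → towers=[A; B; C/E; F/D] holding=G
     unstack(D, F) → towers=[A; B/G; C/E; F] holding=D
         pickup(A) → towers=[B/G; C/E; F/D] holding=A  ← match
     unstack(E, C) → towers=[A; B/G; C; F/D] holding=E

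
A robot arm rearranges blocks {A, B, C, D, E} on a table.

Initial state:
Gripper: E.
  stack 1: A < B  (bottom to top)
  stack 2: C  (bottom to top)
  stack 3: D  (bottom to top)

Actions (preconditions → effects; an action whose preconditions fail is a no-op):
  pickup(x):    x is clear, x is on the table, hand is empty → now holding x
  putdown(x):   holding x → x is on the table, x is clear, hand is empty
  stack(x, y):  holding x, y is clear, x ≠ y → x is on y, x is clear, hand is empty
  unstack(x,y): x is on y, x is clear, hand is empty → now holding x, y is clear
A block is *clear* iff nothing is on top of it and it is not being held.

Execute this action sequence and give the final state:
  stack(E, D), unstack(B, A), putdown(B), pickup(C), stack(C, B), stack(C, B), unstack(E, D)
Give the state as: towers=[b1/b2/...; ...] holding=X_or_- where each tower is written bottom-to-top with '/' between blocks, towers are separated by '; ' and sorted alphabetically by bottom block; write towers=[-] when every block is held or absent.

towers=[A; B/C; D] holding=E

step 1 (stack(E, D)): towers=[A/B; C; D/E] holding=-
step 2 (unstack(B, A)): towers=[A; C; D/E] holding=B
step 3 (putdown(B)): towers=[A; B; C; D/E] holding=-
step 4 (pickup(C)): towers=[A; B; D/E] holding=C
step 5 (stack(C, B)): towers=[A; B/C; D/E] holding=-
step 6 (stack(C, B)) [no-op]: towers=[A; B/C; D/E] holding=-
step 7 (unstack(E, D)): towers=[A; B/C; D] holding=E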